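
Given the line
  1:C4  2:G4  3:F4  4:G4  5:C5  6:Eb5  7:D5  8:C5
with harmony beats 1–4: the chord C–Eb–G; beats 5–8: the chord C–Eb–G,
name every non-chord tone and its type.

F4 (beat 3) — neighbor tone; D5 (beat 7) — passing tone.

The harmony at that moment is C minor triad (C, Eb, G); F4 is not a chord tone.
It is approached by step down from G4 and left by step up to G4.
Step away and step back to the same note — a neighbor tone (lower neighbor).
The harmony at that moment is C minor triad (C, Eb, G); D5 is not a chord tone.
It is approached by step down from Eb5 and left by step down to C5.
Step in, step out in the same direction — a passing tone.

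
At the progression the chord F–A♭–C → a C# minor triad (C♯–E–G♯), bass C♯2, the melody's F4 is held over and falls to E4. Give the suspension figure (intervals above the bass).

4–3 suspension.

At the second chord the bass is C♯2. The suspended F4 lies a fourth above the bass; after resolving down by step to E4, the interval above the bass becomes a third.
Suspension figures are named by those two intervals: 4–3.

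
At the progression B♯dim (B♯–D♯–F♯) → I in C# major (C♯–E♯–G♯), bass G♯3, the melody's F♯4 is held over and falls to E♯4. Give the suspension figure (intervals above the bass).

7–6 suspension.

At the second chord the bass is G♯3. The suspended F♯4 lies a seventh above the bass; after resolving down by step to E♯4, the interval above the bass becomes a sixth.
Suspension figures are named by those two intervals: 7–6.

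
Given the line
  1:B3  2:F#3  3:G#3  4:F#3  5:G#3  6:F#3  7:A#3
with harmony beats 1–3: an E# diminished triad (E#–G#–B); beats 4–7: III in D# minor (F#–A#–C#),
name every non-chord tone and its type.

F#3 (beat 2) — appoggiatura; G#3 (beat 5) — neighbor tone.

The harmony at that moment is E# diminished triad (E#, G#, B); F#3 is not a chord tone.
It is approached by leap down from B3 and left by step up to G#3.
Leap in, step out — an appoggiatura.
The harmony at that moment is F# major triad (F#, A#, C#); G#3 is not a chord tone.
It is approached by step up from F#3 and left by step down to F#3.
Step away and step back to the same note — a neighbor tone (upper neighbor).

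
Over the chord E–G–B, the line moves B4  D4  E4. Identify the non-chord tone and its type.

D4 is an appoggiatura.

The harmony at that moment is E minor triad (E, G, B); D4 is not a chord tone.
It is approached by leap down from B4 and left by step up to E4.
Leap in, step out — an appoggiatura.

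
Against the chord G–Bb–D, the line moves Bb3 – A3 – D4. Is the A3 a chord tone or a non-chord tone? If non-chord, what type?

Non-chord tone — an escape tone.

The harmony at that moment is G minor triad (G, Bb, D); A3 is not a chord tone.
It is approached by step down from Bb3 and left by leap up to D4.
Step in, leap out — an escape tone.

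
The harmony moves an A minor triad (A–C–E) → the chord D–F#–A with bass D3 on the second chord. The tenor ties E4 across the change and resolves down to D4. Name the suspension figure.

At the second chord the bass is D3. The suspended E4 lies a ninth above the bass; after resolving down by step to D4, the interval above the bass becomes an octave.
Suspension figures are named by those two intervals: 9–8.

9–8 suspension.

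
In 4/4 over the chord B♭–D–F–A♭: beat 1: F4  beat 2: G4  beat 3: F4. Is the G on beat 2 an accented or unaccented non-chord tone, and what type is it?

The harmony at that moment is B♭ dominant seventh chord (B♭, D, F, A♭); G4 is not a chord tone.
It is approached by step up from F4 and left by step down to F4.
Step away and step back to the same note — a neighbor tone (upper neighbor).
It falls on a weak beat, so it is unaccented.

Unaccented neighbor tone.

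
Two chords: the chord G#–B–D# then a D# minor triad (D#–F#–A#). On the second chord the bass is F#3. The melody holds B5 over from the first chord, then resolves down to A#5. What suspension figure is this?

At the second chord the bass is F#3. The suspended B5 lies a fourth above the bass; after resolving down by step to A#5, the interval above the bass becomes a third.
Suspension figures are named by those two intervals: 4–3.

4–3 suspension.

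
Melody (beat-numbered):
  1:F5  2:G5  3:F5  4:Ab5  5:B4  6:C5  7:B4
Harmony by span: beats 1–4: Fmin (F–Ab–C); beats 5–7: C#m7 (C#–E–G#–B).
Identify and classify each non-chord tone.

The harmony at that moment is F minor triad (F, Ab, C); G5 is not a chord tone.
It is approached by step up from F5 and left by step down to F5.
Step away and step back to the same note — a neighbor tone (upper neighbor).
The harmony at that moment is C# minor seventh chord (C#, E, G#, B); C5 is not a chord tone.
It is approached by step up from B4 and left by step down to B4.
Step away and step back to the same note — a neighbor tone (upper neighbor).

G5 (beat 2) — neighbor tone; C5 (beat 6) — neighbor tone.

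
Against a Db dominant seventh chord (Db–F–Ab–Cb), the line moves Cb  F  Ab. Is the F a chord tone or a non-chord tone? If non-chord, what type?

Db dominant seventh chord contains Db, F, Ab, Cb; F is the third, so it is a chord tone.

Chord tone (the third of Db dominant seventh chord).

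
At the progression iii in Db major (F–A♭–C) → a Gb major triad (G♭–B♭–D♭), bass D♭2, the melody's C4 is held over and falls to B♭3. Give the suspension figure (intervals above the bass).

7–6 suspension.

At the second chord the bass is D♭2. The suspended C4 lies a seventh above the bass; after resolving down by step to B♭3, the interval above the bass becomes a sixth.
Suspension figures are named by those two intervals: 7–6.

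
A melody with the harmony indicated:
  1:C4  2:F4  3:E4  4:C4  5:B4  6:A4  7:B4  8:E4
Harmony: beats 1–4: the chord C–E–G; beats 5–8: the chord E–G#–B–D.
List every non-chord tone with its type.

F4 (beat 2) — appoggiatura; A4 (beat 6) — neighbor tone.

The harmony at that moment is C major triad (C, E, G); F4 is not a chord tone.
It is approached by leap up from C4 and left by step down to E4.
Leap in, step out — an appoggiatura.
The harmony at that moment is E dominant seventh chord (E, G#, B, D); A4 is not a chord tone.
It is approached by step down from B4 and left by step up to B4.
Step away and step back to the same note — a neighbor tone (lower neighbor).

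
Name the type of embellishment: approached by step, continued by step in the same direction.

Approach: by step. Departure: by step, continuing in the same direction.
Stepwise on both sides with no change of direction means the note fills in the space between two different chord tones — a passing tone. (Had it turned back to its starting note it would be a neighbor tone instead.)

Passing tone.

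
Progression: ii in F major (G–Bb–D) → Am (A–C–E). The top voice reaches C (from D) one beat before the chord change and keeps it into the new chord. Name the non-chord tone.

The harmony at that moment is G minor triad (G, Bb, D); C is not a chord tone.
It is approached by step down from D and then sustained as the same pitch into the next harmony.
Arriving early and becoming a chord tone when the harmony changes — an anticipation.

C is an anticipation.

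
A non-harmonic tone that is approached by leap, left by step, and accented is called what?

Approach: by leap. Departure: by step. Metric position: strong.
Leap in, step out, in a metrically strong position — an appoggiatura. (It is the mirror image of the escape tone, which steps in and leaps out from a weak position.)

Appoggiatura.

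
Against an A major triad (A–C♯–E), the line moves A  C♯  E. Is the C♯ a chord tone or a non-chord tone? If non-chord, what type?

A major triad contains A, C♯, E; C♯ is the third, so it is a chord tone.

Chord tone (the third of A major triad).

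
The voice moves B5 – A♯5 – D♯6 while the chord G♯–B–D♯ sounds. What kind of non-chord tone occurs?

The harmony at that moment is G♯ minor triad (G♯, B, D♯); A♯5 is not a chord tone.
It is approached by step down from B5 and left by leap up to D♯6.
Step in, leap out — an escape tone.

A♯5 is an escape tone.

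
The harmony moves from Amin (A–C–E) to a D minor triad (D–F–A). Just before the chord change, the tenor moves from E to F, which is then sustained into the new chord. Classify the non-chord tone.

The harmony at that moment is A minor triad (A, C, E); F is not a chord tone.
It is approached by step up from E and then sustained as the same pitch into the next harmony.
Arriving early and becoming a chord tone when the harmony changes — an anticipation.

F is an anticipation.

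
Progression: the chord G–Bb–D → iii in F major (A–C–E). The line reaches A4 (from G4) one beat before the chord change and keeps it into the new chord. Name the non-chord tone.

A4 is an anticipation.

The harmony at that moment is G minor triad (G, Bb, D); A4 is not a chord tone.
It is approached by step up from G4 and then sustained as the same pitch into the next harmony.
Arriving early and becoming a chord tone when the harmony changes — an anticipation.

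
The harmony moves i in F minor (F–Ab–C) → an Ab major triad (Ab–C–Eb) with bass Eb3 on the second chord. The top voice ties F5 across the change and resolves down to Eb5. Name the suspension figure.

9–8 suspension.

At the second chord the bass is Eb3. The suspended F5 lies a ninth above the bass; after resolving down by step to Eb5, the interval above the bass becomes an octave.
Suspension figures are named by those two intervals: 9–8.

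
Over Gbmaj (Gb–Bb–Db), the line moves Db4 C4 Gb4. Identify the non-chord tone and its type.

The harmony at that moment is Gb major triad (Gb, Bb, Db); C4 is not a chord tone.
It is approached by step down from Db4 and left by leap up to Gb4.
Step in, leap out — an escape tone.

C4 is an escape tone.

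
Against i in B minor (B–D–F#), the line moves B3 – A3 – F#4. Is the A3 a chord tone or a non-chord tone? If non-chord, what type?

Non-chord tone — an escape tone.

The harmony at that moment is B minor triad (B, D, F#); A3 is not a chord tone.
It is approached by step down from B3 and left by leap up to F#4.
Step in, leap out — an escape tone.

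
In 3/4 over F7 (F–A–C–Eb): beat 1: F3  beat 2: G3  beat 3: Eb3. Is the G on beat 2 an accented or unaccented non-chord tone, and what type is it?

The harmony at that moment is F dominant seventh chord (F, A, C, Eb); G3 is not a chord tone.
It is approached by step up from F3 and left by leap down to Eb3.
Step in, leap out — an escape tone.
It falls on a weak beat, so it is unaccented.

Unaccented escape tone.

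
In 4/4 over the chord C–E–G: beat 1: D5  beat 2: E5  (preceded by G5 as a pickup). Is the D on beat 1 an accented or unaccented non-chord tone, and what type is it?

Accented appoggiatura.

The harmony at that moment is C major triad (C, E, G); D5 is not a chord tone.
It is approached by leap down from G5 and left by step up to E5.
Leap in, step out — an appoggiatura.
It falls on the downbeat, so it is accented.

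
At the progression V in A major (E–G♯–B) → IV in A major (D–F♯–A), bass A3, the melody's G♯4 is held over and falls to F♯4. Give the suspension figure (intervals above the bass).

At the second chord the bass is A3. The suspended G♯4 lies a seventh above the bass; after resolving down by step to F♯4, the interval above the bass becomes a sixth.
Suspension figures are named by those two intervals: 7–6.

7–6 suspension.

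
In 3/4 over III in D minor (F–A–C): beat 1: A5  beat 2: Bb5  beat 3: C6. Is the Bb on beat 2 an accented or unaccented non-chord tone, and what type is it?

Unaccented passing tone.

The harmony at that moment is F major triad (F, A, C); Bb5 is not a chord tone.
It is approached by step up from A5 and left by step up to C6.
Step in, step out in the same direction — a passing tone.
It falls on a weak beat, so it is unaccented.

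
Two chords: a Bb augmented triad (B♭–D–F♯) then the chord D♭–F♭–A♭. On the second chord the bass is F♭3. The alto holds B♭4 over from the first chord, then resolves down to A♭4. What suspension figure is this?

4–3 suspension.

At the second chord the bass is F♭3. The suspended B♭4 lies a fourth above the bass; after resolving down by step to A♭4, the interval above the bass becomes a third.
Suspension figures are named by those two intervals: 4–3.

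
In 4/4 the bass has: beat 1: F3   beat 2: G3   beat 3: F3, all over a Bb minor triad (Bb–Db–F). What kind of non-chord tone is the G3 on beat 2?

The harmony at that moment is Bb minor triad (Bb, Db, F); G3 is not a chord tone.
It is approached by step up from F3 and left by step down to F3.
Step away and step back to the same note — a neighbor tone (upper neighbor).

Upper neighbor tone.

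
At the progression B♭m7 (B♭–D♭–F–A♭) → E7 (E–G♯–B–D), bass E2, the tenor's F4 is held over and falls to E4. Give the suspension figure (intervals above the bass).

9–8 suspension.

At the second chord the bass is E2. The suspended F4 lies a ninth above the bass; after resolving down by step to E4, the interval above the bass becomes an octave.
Suspension figures are named by those two intervals: 9–8.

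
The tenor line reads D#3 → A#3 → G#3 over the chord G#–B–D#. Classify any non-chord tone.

The harmony at that moment is G# minor triad (G#, B, D#); A#3 is not a chord tone.
It is approached by leap up from D#3 and left by step down to G#3.
Leap in, step out — an appoggiatura.

A#3 is an appoggiatura.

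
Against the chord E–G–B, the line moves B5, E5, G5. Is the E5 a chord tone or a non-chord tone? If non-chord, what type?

Chord tone (the root of E minor triad).

E minor triad contains E, G, B; E is the root, so it is a chord tone.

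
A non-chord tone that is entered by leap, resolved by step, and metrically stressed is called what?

Approach: by leap. Departure: by step. Metric position: strong.
Leap in, step out, in a metrically strong position — an appoggiatura. (It is the mirror image of the escape tone, which steps in and leaps out from a weak position.)

Appoggiatura.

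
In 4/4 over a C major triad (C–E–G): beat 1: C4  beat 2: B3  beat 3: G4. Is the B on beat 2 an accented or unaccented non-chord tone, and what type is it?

The harmony at that moment is C major triad (C, E, G); B3 is not a chord tone.
It is approached by step down from C4 and left by leap up to G4.
Step in, leap out — an escape tone.
It falls on a weak beat, so it is unaccented.

Unaccented escape tone.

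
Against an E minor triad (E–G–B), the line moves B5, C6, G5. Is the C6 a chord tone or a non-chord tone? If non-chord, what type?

The harmony at that moment is E minor triad (E, G, B); C6 is not a chord tone.
It is approached by step up from B5 and left by leap down to G5.
Step in, leap out — an escape tone.

Non-chord tone — an escape tone.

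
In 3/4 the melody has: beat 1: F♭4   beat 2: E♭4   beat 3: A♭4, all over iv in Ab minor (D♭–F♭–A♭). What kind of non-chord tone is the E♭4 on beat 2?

Escape tone.

The harmony at that moment is D♭ minor triad (D♭, F♭, A♭); E♭4 is not a chord tone.
It is approached by step down from F♭4 and left by leap up to A♭4.
Step in, leap out, on a weak beat — an escape tone.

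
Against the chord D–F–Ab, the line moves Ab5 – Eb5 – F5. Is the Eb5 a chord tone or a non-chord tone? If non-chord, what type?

The harmony at that moment is D diminished triad (D, F, Ab); Eb5 is not a chord tone.
It is approached by leap down from Ab5 and left by step up to F5.
Leap in, step out — an appoggiatura.

Non-chord tone — an appoggiatura.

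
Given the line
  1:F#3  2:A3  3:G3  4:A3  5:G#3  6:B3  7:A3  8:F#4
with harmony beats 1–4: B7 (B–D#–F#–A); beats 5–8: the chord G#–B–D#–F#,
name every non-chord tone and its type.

G3 (beat 3) — neighbor tone; A3 (beat 7) — escape tone.

The harmony at that moment is B dominant seventh chord (B, D#, F#, A); G3 is not a chord tone.
It is approached by step down from A3 and left by step up to A3.
Step away and step back to the same note — a neighbor tone (lower neighbor).
The harmony at that moment is G# minor seventh chord (G#, B, D#, F#); A3 is not a chord tone.
It is approached by step down from B3 and left by leap up to F#4.
Step in, leap out — an escape tone.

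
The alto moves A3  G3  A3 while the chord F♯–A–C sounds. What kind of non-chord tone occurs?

G3 is a neighbor tone.

The harmony at that moment is F♯ diminished triad (F♯, A, C); G3 is not a chord tone.
It is approached by step down from A3 and left by step up to A3.
Step away and step back to the same note — a neighbor tone (lower neighbor).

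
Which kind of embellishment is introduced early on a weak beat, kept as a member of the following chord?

Approach: ahead of the chord change (typically by step), so it is dissonant against the current harmony. Departure: none — the same pitch is restated or held and is a chord tone of the new harmony.
Dissonant first, consonant once the harmony catches up: the note simply arrives early — an anticipation. (The reverse timing, consonant first and dissonant after the change, would be a suspension or retardation.)

Anticipation.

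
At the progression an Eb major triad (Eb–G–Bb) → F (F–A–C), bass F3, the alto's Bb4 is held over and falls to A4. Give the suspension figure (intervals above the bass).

At the second chord the bass is F3. The suspended Bb4 lies a fourth above the bass; after resolving down by step to A4, the interval above the bass becomes a third.
Suspension figures are named by those two intervals: 4–3.

4–3 suspension.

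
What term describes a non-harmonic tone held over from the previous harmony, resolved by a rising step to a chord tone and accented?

Retardation.

Approach: by preparation — the pitch is first a chord tone, then held (tied or repeated) while the harmony changes under it. Departure: up by step. Metric position: strong.
A prepared dissonance that resolves upward by step — a retardation. (The same figure resolving downward would be a suspension.)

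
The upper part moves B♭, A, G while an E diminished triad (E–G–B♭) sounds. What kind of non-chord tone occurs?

The harmony at that moment is E diminished triad (E, G, B♭); A is not a chord tone.
It is approached by step down from B♭ and left by step down to G.
Step in, step out in the same direction — a passing tone.

A is a passing tone.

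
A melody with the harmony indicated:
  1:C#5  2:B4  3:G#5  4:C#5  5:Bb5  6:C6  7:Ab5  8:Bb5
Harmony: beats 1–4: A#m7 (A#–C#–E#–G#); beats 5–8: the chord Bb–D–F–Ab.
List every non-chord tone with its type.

B4 (beat 2) — escape tone; C6 (beat 6) — escape tone.

The harmony at that moment is A# minor seventh chord (A#, C#, E#, G#); B4 is not a chord tone.
It is approached by step down from C#5 and left by leap up to G#5.
Step in, leap out — an escape tone.
The harmony at that moment is Bb dominant seventh chord (Bb, D, F, Ab); C6 is not a chord tone.
It is approached by step up from Bb5 and left by leap down to Ab5.
Step in, leap out — an escape tone.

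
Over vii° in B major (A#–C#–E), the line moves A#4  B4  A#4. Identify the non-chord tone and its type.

B4 is a neighbor tone.

The harmony at that moment is A# diminished triad (A#, C#, E); B4 is not a chord tone.
It is approached by step up from A#4 and left by step down to A#4.
Step away and step back to the same note — a neighbor tone (upper neighbor).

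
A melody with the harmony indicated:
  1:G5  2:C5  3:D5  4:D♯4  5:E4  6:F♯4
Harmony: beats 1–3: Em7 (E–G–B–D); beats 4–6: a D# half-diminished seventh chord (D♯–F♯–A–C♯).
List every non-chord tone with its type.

C5 (beat 2) — appoggiatura; E4 (beat 5) — passing tone.

The harmony at that moment is E minor seventh chord (E, G, B, D); C5 is not a chord tone.
It is approached by leap down from G5 and left by step up to D5.
Leap in, step out — an appoggiatura.
The harmony at that moment is D♯ half-diminished seventh chord (D♯, F♯, A, C♯); E4 is not a chord tone.
It is approached by step up from D♯4 and left by step up to F♯4.
Step in, step out in the same direction — a passing tone.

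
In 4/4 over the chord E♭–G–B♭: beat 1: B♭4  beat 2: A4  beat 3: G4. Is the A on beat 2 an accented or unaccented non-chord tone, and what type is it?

The harmony at that moment is E♭ major triad (E♭, G, B♭); A4 is not a chord tone.
It is approached by step down from B♭4 and left by step down to G4.
Step in, step out in the same direction — a passing tone.
It falls on a weak beat, so it is unaccented.

Unaccented passing tone.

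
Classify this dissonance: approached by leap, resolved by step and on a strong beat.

Appoggiatura.

Approach: by leap. Departure: by step. Metric position: strong.
Leap in, step out, in a metrically strong position — an appoggiatura. (It is the mirror image of the escape tone, which steps in and leaps out from a weak position.)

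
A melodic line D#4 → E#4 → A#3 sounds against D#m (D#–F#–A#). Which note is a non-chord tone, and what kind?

The harmony at that moment is D# minor triad (D#, F#, A#); E#4 is not a chord tone.
It is approached by step up from D#4 and left by leap down to A#3.
Step in, leap out — an escape tone.

E#4 is an escape tone.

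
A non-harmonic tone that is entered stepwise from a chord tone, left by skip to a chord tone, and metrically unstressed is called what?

Approach: by step. Departure: by leap. Metric position: weak.
Step in, leap out, from a weak position — an escape tone (échappée). (It is the mirror image of the appoggiatura, which leaps in and steps out on a strong beat.)

Escape tone.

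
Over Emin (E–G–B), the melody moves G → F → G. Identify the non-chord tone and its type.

F is a neighbor tone.

The harmony at that moment is E minor triad (E, G, B); F is not a chord tone.
It is approached by step down from G and left by step up to G.
Step away and step back to the same note — a neighbor tone (lower neighbor).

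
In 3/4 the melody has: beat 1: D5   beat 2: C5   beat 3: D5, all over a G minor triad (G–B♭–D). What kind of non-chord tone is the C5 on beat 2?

Lower neighbor tone.

The harmony at that moment is G minor triad (G, B♭, D); C5 is not a chord tone.
It is approached by step down from D5 and left by step up to D5.
Step away and step back to the same note — a neighbor tone (lower neighbor).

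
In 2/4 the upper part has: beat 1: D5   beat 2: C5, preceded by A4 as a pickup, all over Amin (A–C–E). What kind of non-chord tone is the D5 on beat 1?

The harmony at that moment is A minor triad (A, C, E); D5 is not a chord tone.
It is approached by leap up from A4 and left by step down to C5.
Leap in, step out, metrically accented — an appoggiatura.

Appoggiatura.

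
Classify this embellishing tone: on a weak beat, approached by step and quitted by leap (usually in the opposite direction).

Escape tone.

Approach: by step. Departure: by leap. Metric position: weak.
Step in, leap out, from a weak position — an escape tone (échappée). (It is the mirror image of the appoggiatura, which leaps in and steps out on a strong beat.)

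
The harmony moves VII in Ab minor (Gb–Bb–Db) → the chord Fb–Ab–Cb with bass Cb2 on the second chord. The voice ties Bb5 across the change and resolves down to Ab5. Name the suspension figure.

At the second chord the bass is Cb2. The suspended Bb5 lies a seventh above the bass; after resolving down by step to Ab5, the interval above the bass becomes a sixth.
Suspension figures are named by those two intervals: 7–6.

7–6 suspension.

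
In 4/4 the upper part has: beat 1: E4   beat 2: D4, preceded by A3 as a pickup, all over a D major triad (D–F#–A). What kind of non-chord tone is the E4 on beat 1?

The harmony at that moment is D major triad (D, F#, A); E4 is not a chord tone.
It is approached by leap up from A3 and left by step down to D4.
Leap in, step out, metrically accented — an appoggiatura.

Appoggiatura.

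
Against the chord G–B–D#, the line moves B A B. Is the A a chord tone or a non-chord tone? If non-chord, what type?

Non-chord tone — a neighbor tone.

The harmony at that moment is G augmented triad (G, B, D#); A is not a chord tone.
It is approached by step down from B and left by step up to B.
Step away and step back to the same note — a neighbor tone (lower neighbor).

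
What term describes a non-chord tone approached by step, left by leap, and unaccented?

Approach: by step. Departure: by leap. Metric position: weak.
Step in, leap out, from a weak position — an escape tone (échappée). (It is the mirror image of the appoggiatura, which leaps in and steps out on a strong beat.)

Escape tone.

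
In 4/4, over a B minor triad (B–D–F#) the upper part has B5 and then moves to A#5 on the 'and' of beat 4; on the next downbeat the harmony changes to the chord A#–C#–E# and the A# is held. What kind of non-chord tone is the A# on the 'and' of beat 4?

The harmony at that moment is B minor triad (B, D, F#); A#5 is not a chord tone.
It is approached by step down from B5 and then sustained as the same pitch into the next harmony.
Arriving early and becoming a chord tone when the harmony changes — an anticipation.

Anticipation.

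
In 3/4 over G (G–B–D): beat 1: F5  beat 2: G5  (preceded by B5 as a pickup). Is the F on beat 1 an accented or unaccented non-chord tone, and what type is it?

Accented appoggiatura.

The harmony at that moment is G major triad (G, B, D); F5 is not a chord tone.
It is approached by leap down from B5 and left by step up to G5.
Leap in, step out — an appoggiatura.
It falls on the downbeat, so it is accented.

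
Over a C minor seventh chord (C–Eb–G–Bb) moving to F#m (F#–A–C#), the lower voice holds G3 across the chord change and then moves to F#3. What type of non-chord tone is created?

The harmony at that moment is F# minor triad (F#, A, C#); G3 is not a chord tone.
It is held over (the same pitch as the preceding G3) and left by step down to F#3.
Held over from the previous chord and resolving down by step — a suspension.

G3 is a suspension.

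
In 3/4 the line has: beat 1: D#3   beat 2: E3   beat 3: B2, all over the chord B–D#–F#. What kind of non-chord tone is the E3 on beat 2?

The harmony at that moment is B major triad (B, D#, F#); E3 is not a chord tone.
It is approached by step up from D#3 and left by leap down to B2.
Step in, leap out, on a weak beat — an escape tone.

Escape tone.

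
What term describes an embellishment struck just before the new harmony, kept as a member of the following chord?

Anticipation.

Approach: ahead of the chord change (typically by step), so it is dissonant against the current harmony. Departure: none — the same pitch is restated or held and is a chord tone of the new harmony.
Dissonant first, consonant once the harmony catches up: the note simply arrives early — an anticipation. (The reverse timing, consonant first and dissonant after the change, would be a suspension or retardation.)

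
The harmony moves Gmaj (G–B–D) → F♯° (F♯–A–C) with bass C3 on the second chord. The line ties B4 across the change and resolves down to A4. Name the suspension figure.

At the second chord the bass is C3. The suspended B4 lies a seventh above the bass; after resolving down by step to A4, the interval above the bass becomes a sixth.
Suspension figures are named by those two intervals: 7–6.

7–6 suspension.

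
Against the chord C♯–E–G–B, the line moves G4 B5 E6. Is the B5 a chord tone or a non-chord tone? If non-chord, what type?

Chord tone (the seventh of C# half-diminished seventh chord).

C# half-diminished seventh chord contains C♯, E, G, B; B is the seventh, so it is a chord tone.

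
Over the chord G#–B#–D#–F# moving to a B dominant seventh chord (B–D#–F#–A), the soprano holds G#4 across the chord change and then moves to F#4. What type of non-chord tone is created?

The harmony at that moment is B dominant seventh chord (B, D#, F#, A); G#4 is not a chord tone.
It is held over (the same pitch as the preceding G#4) and left by step down to F#4.
Held over from the previous chord and resolving down by step — a suspension.

G#4 is a suspension.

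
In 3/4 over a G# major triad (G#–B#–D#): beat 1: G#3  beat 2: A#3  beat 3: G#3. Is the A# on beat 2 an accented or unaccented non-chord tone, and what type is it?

The harmony at that moment is G# major triad (G#, B#, D#); A#3 is not a chord tone.
It is approached by step up from G#3 and left by step down to G#3.
Step away and step back to the same note — a neighbor tone (upper neighbor).
It falls on a weak beat, so it is unaccented.

Unaccented neighbor tone.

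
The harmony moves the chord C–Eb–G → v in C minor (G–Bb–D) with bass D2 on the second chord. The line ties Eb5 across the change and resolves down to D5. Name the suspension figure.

9–8 suspension.

At the second chord the bass is D2. The suspended Eb5 lies a ninth above the bass; after resolving down by step to D5, the interval above the bass becomes an octave.
Suspension figures are named by those two intervals: 9–8.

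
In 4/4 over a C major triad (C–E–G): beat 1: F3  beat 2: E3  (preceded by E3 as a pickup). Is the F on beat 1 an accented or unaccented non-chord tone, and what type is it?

The harmony at that moment is C major triad (C, E, G); F3 is not a chord tone.
It is approached by step up from E3 and left by step down to E3.
Step away and step back to the same note — a neighbor tone (upper neighbor).
It falls on the downbeat, so it is accented.

Accented neighbor tone.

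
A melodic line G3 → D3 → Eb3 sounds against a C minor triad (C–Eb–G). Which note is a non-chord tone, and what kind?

D3 is an appoggiatura.

The harmony at that moment is C minor triad (C, Eb, G); D3 is not a chord tone.
It is approached by leap down from G3 and left by step up to Eb3.
Leap in, step out — an appoggiatura.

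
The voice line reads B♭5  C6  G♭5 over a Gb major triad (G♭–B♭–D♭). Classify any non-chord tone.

The harmony at that moment is G♭ major triad (G♭, B♭, D♭); C6 is not a chord tone.
It is approached by step up from B♭5 and left by leap down to G♭5.
Step in, leap out — an escape tone.

C6 is an escape tone.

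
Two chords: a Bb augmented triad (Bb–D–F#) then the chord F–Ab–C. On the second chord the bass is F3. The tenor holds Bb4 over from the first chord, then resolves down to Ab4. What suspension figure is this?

At the second chord the bass is F3. The suspended Bb4 lies a fourth above the bass; after resolving down by step to Ab4, the interval above the bass becomes a third.
Suspension figures are named by those two intervals: 4–3.

4–3 suspension.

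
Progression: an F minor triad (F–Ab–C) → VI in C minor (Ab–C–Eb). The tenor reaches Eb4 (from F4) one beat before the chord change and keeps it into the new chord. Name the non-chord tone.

The harmony at that moment is F minor triad (F, Ab, C); Eb4 is not a chord tone.
It is approached by step down from F4 and then sustained as the same pitch into the next harmony.
Arriving early and becoming a chord tone when the harmony changes — an anticipation.

Eb4 is an anticipation.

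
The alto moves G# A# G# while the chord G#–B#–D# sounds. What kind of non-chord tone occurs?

A# is a neighbor tone.

The harmony at that moment is G# major triad (G#, B#, D#); A# is not a chord tone.
It is approached by step up from G# and left by step down to G#.
Step away and step back to the same note — a neighbor tone (upper neighbor).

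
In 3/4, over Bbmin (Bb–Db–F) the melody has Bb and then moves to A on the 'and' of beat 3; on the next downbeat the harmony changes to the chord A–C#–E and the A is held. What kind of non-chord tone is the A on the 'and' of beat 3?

Anticipation.

The harmony at that moment is Bb minor triad (Bb, Db, F); A is not a chord tone.
It is approached by step down from Bb and then sustained as the same pitch into the next harmony.
Arriving early and becoming a chord tone when the harmony changes — an anticipation.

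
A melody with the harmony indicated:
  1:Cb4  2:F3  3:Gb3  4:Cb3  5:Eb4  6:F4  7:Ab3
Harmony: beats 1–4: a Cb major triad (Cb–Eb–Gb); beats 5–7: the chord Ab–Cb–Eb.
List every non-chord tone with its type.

The harmony at that moment is Cb major triad (Cb, Eb, Gb); F3 is not a chord tone.
It is approached by leap down from Cb4 and left by step up to Gb3.
Leap in, step out — an appoggiatura.
The harmony at that moment is Ab minor triad (Ab, Cb, Eb); F4 is not a chord tone.
It is approached by step up from Eb4 and left by leap down to Ab3.
Step in, leap out — an escape tone.

F3 (beat 2) — appoggiatura; F4 (beat 6) — escape tone.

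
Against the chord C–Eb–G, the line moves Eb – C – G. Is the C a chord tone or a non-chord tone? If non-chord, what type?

C minor triad contains C, Eb, G; C is the root, so it is a chord tone.

Chord tone (the root of C minor triad).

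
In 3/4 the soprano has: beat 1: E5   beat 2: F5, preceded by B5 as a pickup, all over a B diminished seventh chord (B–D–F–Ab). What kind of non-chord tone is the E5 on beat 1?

The harmony at that moment is B diminished seventh chord (B, D, F, Ab); E5 is not a chord tone.
It is approached by leap down from B5 and left by step up to F5.
Leap in, step out, metrically accented — an appoggiatura.

Appoggiatura.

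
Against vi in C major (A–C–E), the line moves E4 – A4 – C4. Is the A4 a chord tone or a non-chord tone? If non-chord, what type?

A minor triad contains A, C, E; A is the root, so it is a chord tone.

Chord tone (the root of A minor triad).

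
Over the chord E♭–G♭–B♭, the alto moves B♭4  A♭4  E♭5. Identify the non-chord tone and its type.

The harmony at that moment is E♭ minor triad (E♭, G♭, B♭); A♭4 is not a chord tone.
It is approached by step down from B♭4 and left by leap up to E♭5.
Step in, leap out — an escape tone.

A♭4 is an escape tone.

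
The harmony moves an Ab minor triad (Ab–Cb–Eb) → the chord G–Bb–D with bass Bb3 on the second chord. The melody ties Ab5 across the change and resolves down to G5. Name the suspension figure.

At the second chord the bass is Bb3. The suspended Ab5 lies a seventh above the bass; after resolving down by step to G5, the interval above the bass becomes a sixth.
Suspension figures are named by those two intervals: 7–6.

7–6 suspension.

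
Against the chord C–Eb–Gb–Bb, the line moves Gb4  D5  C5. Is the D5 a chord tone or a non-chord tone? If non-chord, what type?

The harmony at that moment is C half-diminished seventh chord (C, Eb, Gb, Bb); D5 is not a chord tone.
It is approached by leap up from Gb4 and left by step down to C5.
Leap in, step out — an appoggiatura.

Non-chord tone — an appoggiatura.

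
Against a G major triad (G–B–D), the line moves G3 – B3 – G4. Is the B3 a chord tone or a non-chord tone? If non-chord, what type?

G major triad contains G, B, D; B is the third, so it is a chord tone.

Chord tone (the third of G major triad).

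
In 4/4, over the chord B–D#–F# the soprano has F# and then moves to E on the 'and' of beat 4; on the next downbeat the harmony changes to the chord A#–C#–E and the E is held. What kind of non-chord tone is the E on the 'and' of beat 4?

The harmony at that moment is B major triad (B, D#, F#); E is not a chord tone.
It is approached by step down from F# and then sustained as the same pitch into the next harmony.
Arriving early and becoming a chord tone when the harmony changes — an anticipation.

Anticipation.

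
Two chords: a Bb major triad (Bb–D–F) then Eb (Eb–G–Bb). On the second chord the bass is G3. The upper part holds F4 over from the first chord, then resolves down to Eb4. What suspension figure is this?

At the second chord the bass is G3. The suspended F4 lies a seventh above the bass; after resolving down by step to Eb4, the interval above the bass becomes a sixth.
Suspension figures are named by those two intervals: 7–6.

7–6 suspension.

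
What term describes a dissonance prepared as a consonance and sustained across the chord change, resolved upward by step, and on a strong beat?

Retardation.

Approach: by preparation — the pitch is first a chord tone, then held (tied or repeated) while the harmony changes under it. Departure: up by step. Metric position: strong.
A prepared dissonance that resolves upward by step — a retardation. (The same figure resolving downward would be a suspension.)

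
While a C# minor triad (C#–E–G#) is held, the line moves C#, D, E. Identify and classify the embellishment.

The harmony at that moment is C# minor triad (C#, E, G#); D is not a chord tone.
It is approached by step up from C# and left by step up to E.
Step in, step out in the same direction — a passing tone.

D is a passing tone.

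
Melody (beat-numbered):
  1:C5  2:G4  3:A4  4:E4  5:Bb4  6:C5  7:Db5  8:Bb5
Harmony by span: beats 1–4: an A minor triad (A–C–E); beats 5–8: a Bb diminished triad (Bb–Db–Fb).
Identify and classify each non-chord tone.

The harmony at that moment is A minor triad (A, C, E); G4 is not a chord tone.
It is approached by leap down from C5 and left by step up to A4.
Leap in, step out — an appoggiatura.
The harmony at that moment is Bb diminished triad (Bb, Db, Fb); C5 is not a chord tone.
It is approached by step up from Bb4 and left by step up to Db5.
Step in, step out in the same direction — a passing tone.

G4 (beat 2) — appoggiatura; C5 (beat 6) — passing tone.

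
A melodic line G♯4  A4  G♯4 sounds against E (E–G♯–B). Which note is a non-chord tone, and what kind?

A4 is a neighbor tone.

The harmony at that moment is E major triad (E, G♯, B); A4 is not a chord tone.
It is approached by step up from G♯4 and left by step down to G♯4.
Step away and step back to the same note — a neighbor tone (upper neighbor).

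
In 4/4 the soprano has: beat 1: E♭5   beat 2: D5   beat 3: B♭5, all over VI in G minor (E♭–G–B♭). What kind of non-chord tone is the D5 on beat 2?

The harmony at that moment is E♭ major triad (E♭, G, B♭); D5 is not a chord tone.
It is approached by step down from E♭5 and left by leap up to B♭5.
Step in, leap out, on a weak beat — an escape tone.

Escape tone.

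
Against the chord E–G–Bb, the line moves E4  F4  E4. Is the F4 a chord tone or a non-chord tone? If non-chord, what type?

The harmony at that moment is E diminished triad (E, G, Bb); F4 is not a chord tone.
It is approached by step up from E4 and left by step down to E4.
Step away and step back to the same note — a neighbor tone (upper neighbor).

Non-chord tone — a neighbor tone.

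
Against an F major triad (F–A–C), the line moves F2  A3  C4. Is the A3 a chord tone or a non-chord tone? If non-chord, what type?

F major triad contains F, A, C; A is the third, so it is a chord tone.

Chord tone (the third of F major triad).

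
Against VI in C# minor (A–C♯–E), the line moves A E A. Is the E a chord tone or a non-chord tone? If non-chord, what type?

A major triad contains A, C♯, E; E is the fifth, so it is a chord tone.

Chord tone (the fifth of A major triad).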